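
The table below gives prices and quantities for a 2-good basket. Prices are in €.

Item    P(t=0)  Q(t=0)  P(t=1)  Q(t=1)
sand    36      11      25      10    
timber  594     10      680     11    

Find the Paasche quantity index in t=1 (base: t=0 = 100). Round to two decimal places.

Paasche quantity index uses current-period prices as weights.
ΣP(t=1)·Q(t=1) = 25×10 + 680×11 = 250 + 7480 = 7730
ΣP(t=1)·Q(t=0) = 25×11 + 680×10 = 275 + 6800 = 7075
Index = 7730 / 7075 × 100 = 109.2580

109.26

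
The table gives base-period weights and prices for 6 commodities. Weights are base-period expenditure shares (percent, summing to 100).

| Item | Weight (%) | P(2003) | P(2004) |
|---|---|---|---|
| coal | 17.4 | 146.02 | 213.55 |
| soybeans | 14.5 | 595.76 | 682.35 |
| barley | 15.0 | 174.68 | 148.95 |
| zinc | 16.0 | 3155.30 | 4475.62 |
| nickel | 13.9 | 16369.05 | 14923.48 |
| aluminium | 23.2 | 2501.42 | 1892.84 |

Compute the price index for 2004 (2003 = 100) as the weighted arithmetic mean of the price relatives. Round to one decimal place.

coal: 17.4 × (213.55/146.02) = 17.4 × 1.462471 = 25.4470
soybeans: 14.5 × (682.35/595.76) = 14.5 × 1.145344 = 16.6075
barley: 15.0 × (148.95/174.68) = 15.0 × 0.852702 = 12.7905
zinc: 16.0 × (4475.62/3155.30) = 16.0 × 1.418445 = 22.6951
nickel: 13.9 × (14923.48/16369.05) = 13.9 × 0.911689 = 12.6725
aluminium: 23.2 × (1892.84/2501.42) = 23.2 × 0.756706 = 17.5556
Index = Σ wᵢ·(p₁ᵢ/p₀ᵢ) = 25.4470 + 16.6075 + 12.7905 + 22.6951 + 12.6725 + 17.5556 = 107.7682

107.8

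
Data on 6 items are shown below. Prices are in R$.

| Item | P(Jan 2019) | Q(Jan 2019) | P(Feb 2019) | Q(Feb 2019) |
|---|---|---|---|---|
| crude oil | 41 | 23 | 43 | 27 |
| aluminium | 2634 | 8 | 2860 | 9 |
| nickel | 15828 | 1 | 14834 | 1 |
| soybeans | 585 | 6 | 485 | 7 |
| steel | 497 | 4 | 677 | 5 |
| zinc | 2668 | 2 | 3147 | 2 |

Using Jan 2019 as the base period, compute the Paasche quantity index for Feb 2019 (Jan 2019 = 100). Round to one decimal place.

108.3

Paasche quantity index uses current-period prices as weights.
ΣP(Feb 2019)·Q(Feb 2019) = 43×27 + 2860×9 + 14834×1 + 485×7 + 677×5 + 3147×2 = 1161 + 25740 + 14834 + 3395 + 3385 + 6294 = 54809
ΣP(Feb 2019)·Q(Jan 2019) = 43×23 + 2860×8 + 14834×1 + 485×6 + 677×4 + 3147×2 = 989 + 22880 + 14834 + 2910 + 2708 + 6294 = 50615
Index = 54809 / 50615 × 100 = 108.2861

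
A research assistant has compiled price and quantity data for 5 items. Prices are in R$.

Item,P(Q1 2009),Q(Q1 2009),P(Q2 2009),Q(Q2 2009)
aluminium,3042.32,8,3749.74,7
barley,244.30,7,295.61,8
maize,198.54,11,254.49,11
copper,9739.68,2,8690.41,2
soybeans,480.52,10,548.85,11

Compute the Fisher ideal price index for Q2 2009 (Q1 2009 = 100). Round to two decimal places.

Laspeyres component (base-period weights):
ΣP(Q2 2009)Q(Q1 2009) = 3749.74×8 + 295.61×7 + 254.49×11 + 8690.41×2 + 548.85×10 = 29997.92 + 2069.27 + 2799.39 + 17380.82 + 5488.5 = 57735.9
ΣP(Q1 2009)Q(Q1 2009) = 3042.32×8 + 244.30×7 + 198.54×11 + 9739.68×2 + 480.52×10 = 24338.56 + 1710.1 + 2183.94 + 19479.36 + 4805.2 = 52517.16
L = 57735.9 / 52517.16 × 100 = 109.9372
Paasche component (current-period weights):
ΣP(Q2 2009)Q(Q2 2009) = 3749.74×7 + 295.61×8 + 254.49×11 + 8690.41×2 + 548.85×11 = 26248.18 + 2364.88 + 2799.39 + 17380.82 + 6037.35 = 54830.62
ΣP(Q1 2009)Q(Q2 2009) = 3042.32×7 + 244.30×8 + 198.54×11 + 9739.68×2 + 480.52×11 = 21296.24 + 1954.4 + 2183.94 + 19479.36 + 5285.72 = 50199.66
P = 54830.62 / 50199.66 × 100 = 109.2251
Fisher = √(L × P) = √(109.9372 × 109.2251) = 109.5806

109.58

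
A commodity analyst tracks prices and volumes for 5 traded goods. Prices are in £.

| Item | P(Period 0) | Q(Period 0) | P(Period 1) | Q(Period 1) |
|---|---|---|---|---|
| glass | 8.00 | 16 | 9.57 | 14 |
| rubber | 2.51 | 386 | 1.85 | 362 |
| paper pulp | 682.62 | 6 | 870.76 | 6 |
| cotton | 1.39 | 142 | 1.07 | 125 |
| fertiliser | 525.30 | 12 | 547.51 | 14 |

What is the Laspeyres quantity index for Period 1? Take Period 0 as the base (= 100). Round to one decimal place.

Laspeyres quantity index uses base-period prices as weights.
ΣP(Period 0)·Q(Period 1) = 8.00×14 + 2.51×362 + 682.62×6 + 1.39×125 + 525.30×14 = 112 + 908.62 + 4095.72 + 173.75 + 7354.2 = 12644.29
ΣP(Period 0)·Q(Period 0) = 8.00×16 + 2.51×386 + 682.62×6 + 1.39×142 + 525.30×12 = 128 + 968.86 + 4095.72 + 197.38 + 6303.6 = 11693.56
Index = 12644.29 / 11693.56 × 100 = 108.1304

108.1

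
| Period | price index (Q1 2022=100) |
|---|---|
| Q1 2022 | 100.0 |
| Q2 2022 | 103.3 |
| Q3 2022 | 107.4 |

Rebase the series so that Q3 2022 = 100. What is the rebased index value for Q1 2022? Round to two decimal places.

93.11

Rebased(Q1 2022) = 100.0 / 107.4 × 100 = 93.1099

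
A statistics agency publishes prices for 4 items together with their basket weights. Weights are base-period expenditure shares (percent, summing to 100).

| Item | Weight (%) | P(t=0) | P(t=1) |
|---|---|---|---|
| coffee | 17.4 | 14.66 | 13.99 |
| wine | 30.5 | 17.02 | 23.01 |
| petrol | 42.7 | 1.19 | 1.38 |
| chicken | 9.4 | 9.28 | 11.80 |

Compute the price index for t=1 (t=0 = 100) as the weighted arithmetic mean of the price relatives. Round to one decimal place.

119.3

coffee: 17.4 × (13.99/14.66) = 17.4 × 0.954297 = 16.6048
wine: 30.5 × (23.01/17.02) = 30.5 × 1.351939 = 41.2341
petrol: 42.7 × (1.38/1.19) = 42.7 × 1.159664 = 49.5176
chicken: 9.4 × (11.80/9.28) = 9.4 × 1.271552 = 11.9526
Index = Σ wᵢ·(p₁ᵢ/p₀ᵢ) = 16.6048 + 41.2341 + 49.5176 + 11.9526 = 119.3091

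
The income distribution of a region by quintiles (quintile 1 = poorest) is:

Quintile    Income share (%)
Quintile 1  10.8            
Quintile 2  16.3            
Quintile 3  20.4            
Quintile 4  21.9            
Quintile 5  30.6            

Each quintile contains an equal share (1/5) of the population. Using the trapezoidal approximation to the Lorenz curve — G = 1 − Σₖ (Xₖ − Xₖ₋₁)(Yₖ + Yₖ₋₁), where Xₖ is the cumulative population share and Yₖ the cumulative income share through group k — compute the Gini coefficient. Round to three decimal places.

Cumulative income shares Yₖ: 0.1080, 0.2710, 0.4750, 0.6940, 1.0000
Σ (Xₖ−Xₖ₋₁)(Yₖ+Yₖ₋₁) = (1/5)(0.1080+0.0000) + (1/5)(0.2710+0.1080) + (1/5)(0.4750+0.2710) + (1/5)(0.6940+0.4750) + (1/5)(1.0000+0.6940)
  = 0.0216 + 0.0758 + 0.1492 + 0.2338 + 0.3388 = 0.8192
G = 1 − 0.8192 = 0.1808

0.181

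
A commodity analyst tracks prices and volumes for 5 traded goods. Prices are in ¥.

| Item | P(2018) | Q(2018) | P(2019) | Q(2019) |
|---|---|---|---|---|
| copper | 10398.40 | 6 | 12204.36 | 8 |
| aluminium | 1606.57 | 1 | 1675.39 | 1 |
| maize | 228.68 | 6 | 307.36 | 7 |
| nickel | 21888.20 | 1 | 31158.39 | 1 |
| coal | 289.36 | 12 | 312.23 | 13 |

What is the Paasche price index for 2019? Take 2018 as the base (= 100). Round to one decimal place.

Paasche price index uses current-period quantities as weights.
ΣP(2019)·Q(2019) = 12204.36×8 + 1675.39×1 + 307.36×7 + 31158.39×1 + 312.23×13 = 97634.88 + 1675.39 + 2151.52 + 31158.39 + 4058.99 = 136679.17
ΣP(2018)·Q(2019) = 10398.40×8 + 1606.57×1 + 228.68×7 + 21888.20×1 + 289.36×13 = 83187.2 + 1606.57 + 1600.76 + 21888.2 + 3761.68 = 112044.41
Index = 136679.17 / 112044.41 × 100 = 121.9866

122.0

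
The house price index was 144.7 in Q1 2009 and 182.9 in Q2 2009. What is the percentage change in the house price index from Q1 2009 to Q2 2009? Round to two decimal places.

26.40%

Change = (182.9 − 144.7) / 144.7 × 100
       = 38.2 / 144.7 × 100 = 26.3994%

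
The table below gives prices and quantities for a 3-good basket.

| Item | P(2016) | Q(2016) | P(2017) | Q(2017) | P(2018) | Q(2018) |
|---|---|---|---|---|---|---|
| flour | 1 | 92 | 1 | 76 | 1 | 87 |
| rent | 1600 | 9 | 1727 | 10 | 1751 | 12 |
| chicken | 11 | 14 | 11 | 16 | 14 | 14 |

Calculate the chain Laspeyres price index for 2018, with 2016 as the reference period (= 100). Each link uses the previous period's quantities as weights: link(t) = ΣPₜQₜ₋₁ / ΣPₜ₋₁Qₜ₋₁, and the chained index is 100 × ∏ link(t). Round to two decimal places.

Link 2016→2017:
ΣP(2017)Q(2016) = 1×92 + 1727×9 + 11×14 = 92 + 15543 + 154 = 15789
ΣP(2016)Q(2016) = 1×92 + 1600×9 + 11×14 = 92 + 14400 + 154 = 14646
link = 15789/14646 = 1.078042
Link 2017→2018:
ΣP(2018)Q(2017) = 1×76 + 1751×10 + 14×16 = 76 + 17510 + 224 = 17810
ΣP(2017)Q(2017) = 1×76 + 1727×10 + 11×16 = 76 + 17270 + 176 = 17522
link = 17810/17522 = 1.016436
Chained index = 100 × 1.078042 × 1.016436 = 109.5761

109.58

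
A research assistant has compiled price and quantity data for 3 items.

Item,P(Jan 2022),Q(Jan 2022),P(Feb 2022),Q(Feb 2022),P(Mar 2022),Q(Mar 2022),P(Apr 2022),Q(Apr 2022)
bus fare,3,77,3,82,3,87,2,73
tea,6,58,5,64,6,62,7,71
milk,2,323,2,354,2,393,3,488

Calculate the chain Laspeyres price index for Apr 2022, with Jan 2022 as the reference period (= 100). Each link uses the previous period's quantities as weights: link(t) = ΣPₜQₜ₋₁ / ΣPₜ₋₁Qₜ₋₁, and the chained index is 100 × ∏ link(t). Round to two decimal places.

Link Jan 2022→Feb 2022:
ΣP(Feb 2022)Q(Jan 2022) = 3×77 + 5×58 + 2×323 = 231 + 290 + 646 = 1167
ΣP(Jan 2022)Q(Jan 2022) = 3×77 + 6×58 + 2×323 = 231 + 348 + 646 = 1225
link = 1167/1225 = 0.952653
Link Feb 2022→Mar 2022:
ΣP(Mar 2022)Q(Feb 2022) = 3×82 + 6×64 + 2×354 = 246 + 384 + 708 = 1338
ΣP(Feb 2022)Q(Feb 2022) = 3×82 + 5×64 + 2×354 = 246 + 320 + 708 = 1274
link = 1338/1274 = 1.050235
Link Mar 2022→Apr 2022:
ΣP(Apr 2022)Q(Mar 2022) = 2×87 + 7×62 + 3×393 = 174 + 434 + 1179 = 1787
ΣP(Mar 2022)Q(Mar 2022) = 3×87 + 6×62 + 2×393 = 261 + 372 + 786 = 1419
link = 1787/1419 = 1.259338
Chained index = 100 × 0.952653 × 1.050235 × 1.259338 = 125.9980

126.00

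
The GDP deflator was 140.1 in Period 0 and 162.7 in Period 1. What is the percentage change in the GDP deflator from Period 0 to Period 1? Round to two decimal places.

16.13%

Change = (162.7 − 140.1) / 140.1 × 100
       = 22.6 / 140.1 × 100 = 16.1313%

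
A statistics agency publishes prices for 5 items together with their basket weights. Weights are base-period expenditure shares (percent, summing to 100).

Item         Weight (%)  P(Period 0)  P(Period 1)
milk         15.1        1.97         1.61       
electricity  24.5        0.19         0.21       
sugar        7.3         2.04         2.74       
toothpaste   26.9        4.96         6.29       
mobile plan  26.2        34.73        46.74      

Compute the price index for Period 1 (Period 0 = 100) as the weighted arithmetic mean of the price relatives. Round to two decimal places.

milk: 15.1 × (1.61/1.97) = 15.1 × 0.817259 = 12.3406
electricity: 24.5 × (0.21/0.19) = 24.5 × 1.105263 = 27.0789
sugar: 7.3 × (2.74/2.04) = 7.3 × 1.343137 = 9.8049
toothpaste: 26.9 × (6.29/4.96) = 26.9 × 1.268145 = 34.1131
mobile plan: 26.2 × (46.74/34.73) = 26.2 × 1.345811 = 35.2602
Index = Σ wᵢ·(p₁ᵢ/p₀ᵢ) = 12.3406 + 27.0789 + 9.8049 + 34.1131 + 35.2602 = 118.5978

118.60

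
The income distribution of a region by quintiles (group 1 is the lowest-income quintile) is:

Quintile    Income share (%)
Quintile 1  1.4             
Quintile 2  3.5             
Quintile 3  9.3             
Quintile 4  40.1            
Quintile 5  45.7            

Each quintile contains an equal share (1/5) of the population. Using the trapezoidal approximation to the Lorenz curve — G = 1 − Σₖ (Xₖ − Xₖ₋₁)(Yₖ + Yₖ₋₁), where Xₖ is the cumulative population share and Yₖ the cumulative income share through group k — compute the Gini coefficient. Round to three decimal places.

Cumulative income shares Yₖ: 0.0140, 0.0490, 0.1420, 0.5430, 1.0000
Σ (Xₖ−Xₖ₋₁)(Yₖ+Yₖ₋₁) = (1/5)(0.0140+0.0000) + (1/5)(0.0490+0.0140) + (1/5)(0.1420+0.0490) + (1/5)(0.5430+0.1420) + (1/5)(1.0000+0.5430)
  = 0.0028 + 0.0126 + 0.0382 + 0.1370 + 0.3086 = 0.4992
G = 1 − 0.4992 = 0.5008

0.501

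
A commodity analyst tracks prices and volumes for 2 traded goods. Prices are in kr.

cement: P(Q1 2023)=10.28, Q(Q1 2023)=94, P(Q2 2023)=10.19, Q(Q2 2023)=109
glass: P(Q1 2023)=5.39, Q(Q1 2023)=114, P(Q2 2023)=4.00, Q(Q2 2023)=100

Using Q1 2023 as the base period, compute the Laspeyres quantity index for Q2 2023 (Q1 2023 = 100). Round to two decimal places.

104.98

Laspeyres quantity index uses base-period prices as weights.
ΣP(Q1 2023)·Q(Q2 2023) = 10.28×109 + 5.39×100 = 1120.52 + 539 = 1659.52
ΣP(Q1 2023)·Q(Q1 2023) = 10.28×94 + 5.39×114 = 966.32 + 614.46 = 1580.78
Index = 1659.52 / 1580.78 × 100 = 104.9811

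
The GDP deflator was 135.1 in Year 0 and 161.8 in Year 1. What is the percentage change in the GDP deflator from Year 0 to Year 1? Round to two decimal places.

Change = (161.8 − 135.1) / 135.1 × 100
       = 26.7 / 135.1 × 100 = 19.7631%

19.76%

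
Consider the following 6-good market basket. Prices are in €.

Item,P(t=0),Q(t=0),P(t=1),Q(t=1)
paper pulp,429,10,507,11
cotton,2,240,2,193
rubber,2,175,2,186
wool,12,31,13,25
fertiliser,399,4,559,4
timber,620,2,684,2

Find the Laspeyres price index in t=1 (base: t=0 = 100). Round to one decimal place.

Laspeyres price index uses base-period quantities as weights.
ΣP(t=1)·Q(t=0) = 507×10 + 2×240 + 2×175 + 13×31 + 559×4 + 684×2 = 5070 + 480 + 350 + 403 + 2236 + 1368 = 9907
ΣP(t=0)·Q(t=0) = 429×10 + 2×240 + 2×175 + 12×31 + 399×4 + 620×2 = 4290 + 480 + 350 + 372 + 1596 + 1240 = 8328
Index = 9907 / 8328 × 100 = 118.9601

119.0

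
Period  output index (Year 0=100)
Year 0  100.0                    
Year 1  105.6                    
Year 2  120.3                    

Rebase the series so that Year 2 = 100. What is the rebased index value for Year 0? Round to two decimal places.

Rebased(Year 0) = 100.0 / 120.3 × 100 = 83.1255

83.13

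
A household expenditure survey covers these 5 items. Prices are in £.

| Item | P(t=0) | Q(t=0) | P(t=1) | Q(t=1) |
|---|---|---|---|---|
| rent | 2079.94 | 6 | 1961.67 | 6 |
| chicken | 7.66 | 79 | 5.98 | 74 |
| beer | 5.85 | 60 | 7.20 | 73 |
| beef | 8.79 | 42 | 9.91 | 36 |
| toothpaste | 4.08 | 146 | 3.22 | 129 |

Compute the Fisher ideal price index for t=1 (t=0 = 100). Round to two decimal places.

94.27

Laspeyres component (base-period weights):
ΣP(t=1)Q(t=0) = 1961.67×6 + 5.98×79 + 7.20×60 + 9.91×42 + 3.22×146 = 11770.02 + 472.42 + 432 + 416.22 + 470.12 = 13560.78
ΣP(t=0)Q(t=0) = 2079.94×6 + 7.66×79 + 5.85×60 + 8.79×42 + 4.08×146 = 12479.64 + 605.14 + 351 + 369.18 + 595.68 = 14400.64
L = 13560.78 / 14400.64 × 100 = 94.1679
Paasche component (current-period weights):
ΣP(t=1)Q(t=1) = 1961.67×6 + 5.98×74 + 7.20×73 + 9.91×36 + 3.22×129 = 11770.02 + 442.52 + 525.6 + 356.76 + 415.38 = 13510.28
ΣP(t=0)Q(t=1) = 2079.94×6 + 7.66×74 + 5.85×73 + 8.79×36 + 4.08×129 = 12479.64 + 566.84 + 427.05 + 316.44 + 526.32 = 14316.29
P = 13510.28 / 14316.29 × 100 = 94.3700
Fisher = √(L × P) = √(94.1679 × 94.3700) = 94.2689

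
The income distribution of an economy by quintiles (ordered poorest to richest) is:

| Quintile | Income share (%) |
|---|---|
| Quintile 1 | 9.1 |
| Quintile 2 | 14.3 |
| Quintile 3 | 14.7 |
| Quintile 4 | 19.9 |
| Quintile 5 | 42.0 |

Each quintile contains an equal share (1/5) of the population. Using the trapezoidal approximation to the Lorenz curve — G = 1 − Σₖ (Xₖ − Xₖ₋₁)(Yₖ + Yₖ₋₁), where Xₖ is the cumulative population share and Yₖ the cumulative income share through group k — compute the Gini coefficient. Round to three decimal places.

Cumulative income shares Yₖ: 0.0910, 0.2340, 0.3810, 0.5800, 1.0000
Σ (Xₖ−Xₖ₋₁)(Yₖ+Yₖ₋₁) = (1/5)(0.0910+0.0000) + (1/5)(0.2340+0.0910) + (1/5)(0.3810+0.2340) + (1/5)(0.5800+0.3810) + (1/5)(1.0000+0.5800)
  = 0.0182 + 0.0650 + 0.1230 + 0.1922 + 0.3160 = 0.7144
G = 1 − 0.7144 = 0.2856

0.286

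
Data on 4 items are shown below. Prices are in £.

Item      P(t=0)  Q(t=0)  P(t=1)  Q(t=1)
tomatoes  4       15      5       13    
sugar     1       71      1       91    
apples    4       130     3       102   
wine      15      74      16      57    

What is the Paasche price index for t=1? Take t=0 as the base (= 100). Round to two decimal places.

Paasche price index uses current-period quantities as weights.
ΣP(t=1)·Q(t=1) = 5×13 + 1×91 + 3×102 + 16×57 = 65 + 91 + 306 + 912 = 1374
ΣP(t=0)·Q(t=1) = 4×13 + 1×91 + 4×102 + 15×57 = 52 + 91 + 408 + 855 = 1406
Index = 1374 / 1406 × 100 = 97.7240

97.72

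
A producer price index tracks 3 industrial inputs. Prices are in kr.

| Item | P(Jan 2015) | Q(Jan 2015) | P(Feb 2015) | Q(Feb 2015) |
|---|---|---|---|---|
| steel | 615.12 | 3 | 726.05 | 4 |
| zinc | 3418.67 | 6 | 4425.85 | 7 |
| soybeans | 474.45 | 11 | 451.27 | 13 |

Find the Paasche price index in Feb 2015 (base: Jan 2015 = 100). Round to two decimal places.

Paasche price index uses current-period quantities as weights.
ΣP(Feb 2015)·Q(Feb 2015) = 726.05×4 + 4425.85×7 + 451.27×13 = 2904.2 + 30980.95 + 5866.51 = 39751.66
ΣP(Jan 2015)·Q(Feb 2015) = 615.12×4 + 3418.67×7 + 474.45×13 = 2460.48 + 23930.69 + 6167.85 = 32559.02
Index = 39751.66 / 32559.02 × 100 = 122.0911

122.09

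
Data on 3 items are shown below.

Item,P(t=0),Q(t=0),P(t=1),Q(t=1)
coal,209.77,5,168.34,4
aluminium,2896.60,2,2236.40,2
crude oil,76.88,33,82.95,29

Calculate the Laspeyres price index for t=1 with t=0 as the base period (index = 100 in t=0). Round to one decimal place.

Laspeyres price index uses base-period quantities as weights.
ΣP(t=1)·Q(t=0) = 168.34×5 + 2236.40×2 + 82.95×33 = 841.7 + 4472.8 + 2737.35 = 8051.85
ΣP(t=0)·Q(t=0) = 209.77×5 + 2896.60×2 + 76.88×33 = 1048.85 + 5793.2 + 2537.04 = 9379.09
Index = 8051.85 / 9379.09 × 100 = 85.8489

85.8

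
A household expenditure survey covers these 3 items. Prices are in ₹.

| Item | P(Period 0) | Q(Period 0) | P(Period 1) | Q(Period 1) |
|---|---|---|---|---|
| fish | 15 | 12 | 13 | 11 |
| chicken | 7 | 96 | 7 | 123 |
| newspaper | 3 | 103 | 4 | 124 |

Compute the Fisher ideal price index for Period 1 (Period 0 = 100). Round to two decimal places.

107.05

Laspeyres component (base-period weights):
ΣP(Period 1)Q(Period 0) = 13×12 + 7×96 + 4×103 = 156 + 672 + 412 = 1240
ΣP(Period 0)Q(Period 0) = 15×12 + 7×96 + 3×103 = 180 + 672 + 309 = 1161
L = 1240 / 1161 × 100 = 106.8045
Paasche component (current-period weights):
ΣP(Period 1)Q(Period 1) = 13×11 + 7×123 + 4×124 = 143 + 861 + 496 = 1500
ΣP(Period 0)Q(Period 1) = 15×11 + 7×123 + 3×124 = 165 + 861 + 372 = 1398
P = 1500 / 1398 × 100 = 107.2961
Fisher = √(L × P) = √(106.8045 × 107.2961) = 107.0500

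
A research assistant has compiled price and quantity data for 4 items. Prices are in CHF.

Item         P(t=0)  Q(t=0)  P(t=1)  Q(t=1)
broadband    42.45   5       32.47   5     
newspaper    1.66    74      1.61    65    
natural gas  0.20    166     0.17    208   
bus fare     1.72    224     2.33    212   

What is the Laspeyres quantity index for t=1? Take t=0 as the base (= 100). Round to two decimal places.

96.39

Laspeyres quantity index uses base-period prices as weights.
ΣP(t=0)·Q(t=1) = 42.45×5 + 1.66×65 + 0.20×208 + 1.72×212 = 212.25 + 107.9 + 41.6 + 364.64 = 726.39
ΣP(t=0)·Q(t=0) = 42.45×5 + 1.66×74 + 0.20×166 + 1.72×224 = 212.25 + 122.84 + 33.2 + 385.28 = 753.57
Index = 726.39 / 753.57 × 100 = 96.3932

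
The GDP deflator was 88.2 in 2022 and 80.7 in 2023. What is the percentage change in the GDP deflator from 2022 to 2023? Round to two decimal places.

-8.50%

Change = (80.7 − 88.2) / 88.2 × 100
       = -7.5 / 88.2 × 100 = -8.5034%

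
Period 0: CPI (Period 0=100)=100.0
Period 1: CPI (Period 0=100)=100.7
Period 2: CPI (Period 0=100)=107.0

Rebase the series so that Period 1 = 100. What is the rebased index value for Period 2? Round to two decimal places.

Rebased(Period 2) = 107.0 / 100.7 × 100 = 106.2562

106.26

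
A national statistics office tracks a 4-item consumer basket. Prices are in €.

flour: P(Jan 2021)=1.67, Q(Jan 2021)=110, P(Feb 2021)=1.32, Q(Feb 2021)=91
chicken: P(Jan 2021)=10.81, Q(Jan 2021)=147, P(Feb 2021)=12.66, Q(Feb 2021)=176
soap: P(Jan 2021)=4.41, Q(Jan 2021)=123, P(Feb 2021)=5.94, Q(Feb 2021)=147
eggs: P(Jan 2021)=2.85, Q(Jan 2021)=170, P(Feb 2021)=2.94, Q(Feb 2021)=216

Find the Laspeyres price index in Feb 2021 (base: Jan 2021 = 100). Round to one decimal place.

115.6

Laspeyres price index uses base-period quantities as weights.
ΣP(Feb 2021)·Q(Jan 2021) = 1.32×110 + 12.66×147 + 5.94×123 + 2.94×170 = 145.2 + 1861.02 + 730.62 + 499.8 = 3236.64
ΣP(Jan 2021)·Q(Jan 2021) = 1.67×110 + 10.81×147 + 4.41×123 + 2.85×170 = 183.7 + 1589.07 + 542.43 + 484.5 = 2799.7
Index = 3236.64 / 2799.7 × 100 = 115.6067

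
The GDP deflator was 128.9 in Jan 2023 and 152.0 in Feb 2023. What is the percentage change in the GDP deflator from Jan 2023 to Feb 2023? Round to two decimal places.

17.92%

Change = (152.0 − 128.9) / 128.9 × 100
       = 23.1 / 128.9 × 100 = 17.9209%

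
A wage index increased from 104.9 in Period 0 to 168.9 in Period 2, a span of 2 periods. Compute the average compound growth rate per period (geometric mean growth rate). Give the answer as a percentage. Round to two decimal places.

26.89%

Growth factor = (168.9/104.9)^(1/2) = (1.610105)^(1/2) = 1.268899
Growth rate = 1.268899 − 1 = 0.268899 = 26.8899%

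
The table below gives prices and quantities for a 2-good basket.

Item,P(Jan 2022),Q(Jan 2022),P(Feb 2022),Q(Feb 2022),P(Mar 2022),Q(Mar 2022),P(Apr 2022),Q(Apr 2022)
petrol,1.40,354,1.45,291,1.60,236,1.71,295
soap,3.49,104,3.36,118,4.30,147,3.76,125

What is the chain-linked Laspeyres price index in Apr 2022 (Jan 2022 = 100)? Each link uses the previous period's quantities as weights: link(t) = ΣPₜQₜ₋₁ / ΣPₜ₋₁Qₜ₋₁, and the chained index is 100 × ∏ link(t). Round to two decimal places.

113.14

Link Jan 2022→Feb 2022:
ΣP(Feb 2022)Q(Jan 2022) = 1.45×354 + 3.36×104 = 513.3 + 349.44 = 862.74
ΣP(Jan 2022)Q(Jan 2022) = 1.40×354 + 3.49×104 = 495.6 + 362.96 = 858.56
link = 862.74/858.56 = 1.004869
Link Feb 2022→Mar 2022:
ΣP(Mar 2022)Q(Feb 2022) = 1.60×291 + 4.30×118 = 465.6 + 507.4 = 973
ΣP(Feb 2022)Q(Feb 2022) = 1.45×291 + 3.36×118 = 421.95 + 396.48 = 818.43
link = 973/818.43 = 1.188862
Link Mar 2022→Apr 2022:
ΣP(Apr 2022)Q(Mar 2022) = 1.71×236 + 3.76×147 = 403.56 + 552.72 = 956.28
ΣP(Mar 2022)Q(Mar 2022) = 1.60×236 + 4.30×147 = 377.6 + 632.1 = 1009.7
link = 956.28/1009.7 = 0.947093
Chained index = 100 × 1.004869 × 1.188862 × 0.947093 = 113.1445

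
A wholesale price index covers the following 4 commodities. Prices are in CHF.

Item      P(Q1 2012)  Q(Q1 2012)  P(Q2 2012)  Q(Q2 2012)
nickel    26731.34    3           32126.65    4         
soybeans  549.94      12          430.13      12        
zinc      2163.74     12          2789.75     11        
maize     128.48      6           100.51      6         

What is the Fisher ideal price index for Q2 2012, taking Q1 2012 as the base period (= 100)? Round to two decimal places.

119.46

Laspeyres component (base-period weights):
ΣP(Q2 2012)Q(Q1 2012) = 32126.65×3 + 430.13×12 + 2789.75×12 + 100.51×6 = 96379.95 + 5161.56 + 33477 + 603.06 = 135621.57
ΣP(Q1 2012)Q(Q1 2012) = 26731.34×3 + 549.94×12 + 2163.74×12 + 128.48×6 = 80194.02 + 6599.28 + 25964.88 + 770.88 = 113529.06
L = 135621.57 / 113529.06 × 100 = 119.4598
Paasche component (current-period weights):
ΣP(Q2 2012)Q(Q2 2012) = 32126.65×4 + 430.13×12 + 2789.75×11 + 100.51×6 = 128506.6 + 5161.56 + 30687.25 + 603.06 = 164958.47
ΣP(Q1 2012)Q(Q2 2012) = 26731.34×4 + 549.94×12 + 2163.74×11 + 128.48×6 = 106925.36 + 6599.28 + 23801.14 + 770.88 = 138096.66
P = 164958.47 / 138096.66 × 100 = 119.4515
Fisher = √(L × P) = √(119.4598 × 119.4515) = 119.4556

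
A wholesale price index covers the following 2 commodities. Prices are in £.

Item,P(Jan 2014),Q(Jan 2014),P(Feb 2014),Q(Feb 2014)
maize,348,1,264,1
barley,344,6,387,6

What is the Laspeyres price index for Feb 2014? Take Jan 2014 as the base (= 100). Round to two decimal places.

Laspeyres price index uses base-period quantities as weights.
ΣP(Feb 2014)·Q(Jan 2014) = 264×1 + 387×6 = 264 + 2322 = 2586
ΣP(Jan 2014)·Q(Jan 2014) = 348×1 + 344×6 = 348 + 2064 = 2412
Index = 2586 / 2412 × 100 = 107.2139

107.21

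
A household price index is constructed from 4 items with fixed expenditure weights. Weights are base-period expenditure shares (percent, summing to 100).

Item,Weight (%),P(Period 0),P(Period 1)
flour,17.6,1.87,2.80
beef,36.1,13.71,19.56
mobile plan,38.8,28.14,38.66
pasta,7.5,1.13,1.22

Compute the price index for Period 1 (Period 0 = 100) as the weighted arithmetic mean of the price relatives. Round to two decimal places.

flour: 17.6 × (2.80/1.87) = 17.6 × 1.497326 = 26.3529
beef: 36.1 × (19.56/13.71) = 36.1 × 1.426696 = 51.5037
mobile plan: 38.8 × (38.66/28.14) = 38.8 × 1.373845 = 53.3052
pasta: 7.5 × (1.22/1.13) = 7.5 × 1.079646 = 8.0973
Index = Σ wᵢ·(p₁ᵢ/p₀ᵢ) = 26.3529 + 51.5037 + 53.3052 + 8.0973 = 139.2592

139.26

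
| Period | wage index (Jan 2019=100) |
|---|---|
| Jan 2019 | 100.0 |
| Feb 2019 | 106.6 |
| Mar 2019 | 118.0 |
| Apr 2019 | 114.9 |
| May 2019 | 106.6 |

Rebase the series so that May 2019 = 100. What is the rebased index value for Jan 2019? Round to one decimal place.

93.8

Rebased(Jan 2019) = 100.0 / 106.6 × 100 = 93.8086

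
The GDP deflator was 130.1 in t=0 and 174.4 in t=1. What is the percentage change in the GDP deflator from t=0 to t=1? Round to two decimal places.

34.05%

Change = (174.4 − 130.1) / 130.1 × 100
       = 44.3 / 130.1 × 100 = 34.0507%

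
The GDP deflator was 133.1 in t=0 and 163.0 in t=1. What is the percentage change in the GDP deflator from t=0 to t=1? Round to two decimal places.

Change = (163.0 − 133.1) / 133.1 × 100
       = 29.9 / 133.1 × 100 = 22.4643%

22.46%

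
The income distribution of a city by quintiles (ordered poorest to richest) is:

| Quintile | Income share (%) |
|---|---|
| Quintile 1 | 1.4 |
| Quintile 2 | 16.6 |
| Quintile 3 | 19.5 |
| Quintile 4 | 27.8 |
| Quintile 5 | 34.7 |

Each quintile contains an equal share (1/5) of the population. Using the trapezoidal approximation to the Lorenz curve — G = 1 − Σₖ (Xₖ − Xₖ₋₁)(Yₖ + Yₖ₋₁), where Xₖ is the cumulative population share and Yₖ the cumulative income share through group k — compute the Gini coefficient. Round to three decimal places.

0.311

Cumulative income shares Yₖ: 0.0140, 0.1800, 0.3750, 0.6530, 1.0000
Σ (Xₖ−Xₖ₋₁)(Yₖ+Yₖ₋₁) = (1/5)(0.0140+0.0000) + (1/5)(0.1800+0.0140) + (1/5)(0.3750+0.1800) + (1/5)(0.6530+0.3750) + (1/5)(1.0000+0.6530)
  = 0.0028 + 0.0388 + 0.1110 + 0.2056 + 0.3306 = 0.6888
G = 1 − 0.6888 = 0.3112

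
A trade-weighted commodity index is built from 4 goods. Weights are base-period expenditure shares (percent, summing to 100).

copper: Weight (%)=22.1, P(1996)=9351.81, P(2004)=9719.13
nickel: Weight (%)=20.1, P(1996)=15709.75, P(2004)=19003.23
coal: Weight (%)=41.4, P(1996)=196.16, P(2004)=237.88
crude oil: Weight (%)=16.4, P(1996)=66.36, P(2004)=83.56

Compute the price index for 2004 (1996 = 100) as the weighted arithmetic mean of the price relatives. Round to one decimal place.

copper: 22.1 × (9719.13/9351.81) = 22.1 × 1.039278 = 22.9680
nickel: 20.1 × (19003.23/15709.75) = 20.1 × 1.209646 = 24.3139
coal: 41.4 × (237.88/196.16) = 41.4 × 1.212684 = 50.2051
crude oil: 16.4 × (83.56/66.36) = 16.4 × 1.259192 = 20.6508
Index = Σ wᵢ·(p₁ᵢ/p₀ᵢ) = 22.9680 + 24.3139 + 50.2051 + 20.6508 = 118.1378

118.1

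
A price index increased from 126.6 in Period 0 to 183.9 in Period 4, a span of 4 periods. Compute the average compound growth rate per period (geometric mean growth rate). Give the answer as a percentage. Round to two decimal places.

Growth factor = (183.9/126.6)^(1/4) = (1.452607)^(1/4) = 1.097835
Growth rate = 1.097835 − 1 = 0.097835 = 9.7835%

9.78%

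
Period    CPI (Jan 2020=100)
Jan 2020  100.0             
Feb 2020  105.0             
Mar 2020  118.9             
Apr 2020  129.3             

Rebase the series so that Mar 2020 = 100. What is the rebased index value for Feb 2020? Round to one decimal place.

88.3

Rebased(Feb 2020) = 105.0 / 118.9 × 100 = 88.3095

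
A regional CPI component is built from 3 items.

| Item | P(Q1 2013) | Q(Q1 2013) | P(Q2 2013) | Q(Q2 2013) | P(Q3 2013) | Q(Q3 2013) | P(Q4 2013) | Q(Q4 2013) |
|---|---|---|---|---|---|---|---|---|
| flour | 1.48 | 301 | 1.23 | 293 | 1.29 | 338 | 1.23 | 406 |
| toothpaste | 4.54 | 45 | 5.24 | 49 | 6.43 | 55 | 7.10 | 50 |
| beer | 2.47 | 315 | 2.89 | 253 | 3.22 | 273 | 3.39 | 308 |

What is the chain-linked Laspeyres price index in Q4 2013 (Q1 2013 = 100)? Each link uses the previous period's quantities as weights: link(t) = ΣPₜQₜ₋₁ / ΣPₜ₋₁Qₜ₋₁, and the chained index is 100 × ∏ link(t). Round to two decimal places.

123.24

Link Q1 2013→Q2 2013:
ΣP(Q2 2013)Q(Q1 2013) = 1.23×301 + 5.24×45 + 2.89×315 = 370.23 + 235.8 + 910.35 = 1516.38
ΣP(Q1 2013)Q(Q1 2013) = 1.48×301 + 4.54×45 + 2.47×315 = 445.48 + 204.3 + 778.05 = 1427.83
link = 1516.38/1427.83 = 1.062017
Link Q2 2013→Q3 2013:
ΣP(Q3 2013)Q(Q2 2013) = 1.29×293 + 6.43×49 + 3.22×253 = 377.97 + 315.07 + 814.66 = 1507.7
ΣP(Q2 2013)Q(Q2 2013) = 1.23×293 + 5.24×49 + 2.89×253 = 360.39 + 256.76 + 731.17 = 1348.32
link = 1507.7/1348.32 = 1.118206
Link Q3 2013→Q4 2013:
ΣP(Q4 2013)Q(Q3 2013) = 1.23×338 + 7.10×55 + 3.39×273 = 415.74 + 390.5 + 925.47 = 1731.71
ΣP(Q3 2013)Q(Q3 2013) = 1.29×338 + 6.43×55 + 3.22×273 = 436.02 + 353.65 + 879.06 = 1668.73
link = 1731.71/1668.73 = 1.037741
Chained index = 100 × 1.062017 × 1.118206 × 1.037741 = 123.2374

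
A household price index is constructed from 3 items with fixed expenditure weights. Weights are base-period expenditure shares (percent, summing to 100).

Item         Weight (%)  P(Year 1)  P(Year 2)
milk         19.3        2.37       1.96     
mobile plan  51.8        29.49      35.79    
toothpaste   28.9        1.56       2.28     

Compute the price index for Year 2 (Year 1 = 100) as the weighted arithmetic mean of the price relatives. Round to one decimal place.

121.1

milk: 19.3 × (1.96/2.37) = 19.3 × 0.827004 = 15.9612
mobile plan: 51.8 × (35.79/29.49) = 51.8 × 1.213632 = 62.8661
toothpaste: 28.9 × (2.28/1.56) = 28.9 × 1.461538 = 42.2385
Index = Σ wᵢ·(p₁ᵢ/p₀ᵢ) = 15.9612 + 62.8661 + 42.2385 = 121.0658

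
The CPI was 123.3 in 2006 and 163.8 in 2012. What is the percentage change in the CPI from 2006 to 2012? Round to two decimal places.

32.85%

Change = (163.8 − 123.3) / 123.3 × 100
       = 40.5 / 123.3 × 100 = 32.8467%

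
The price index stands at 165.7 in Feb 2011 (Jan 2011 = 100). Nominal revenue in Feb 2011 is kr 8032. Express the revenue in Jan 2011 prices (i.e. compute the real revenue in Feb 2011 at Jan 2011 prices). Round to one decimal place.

Real = Nominal ÷ (Index/100) = 8032 ÷ (165.7/100)
     = 8032 ÷ 1.657 = 4847.3144

4847.3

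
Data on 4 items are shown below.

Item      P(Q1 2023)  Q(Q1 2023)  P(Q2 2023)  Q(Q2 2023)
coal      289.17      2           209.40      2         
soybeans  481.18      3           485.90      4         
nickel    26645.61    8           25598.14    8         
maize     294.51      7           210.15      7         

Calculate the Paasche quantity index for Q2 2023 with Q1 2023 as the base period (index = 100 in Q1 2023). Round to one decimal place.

Paasche quantity index uses current-period prices as weights.
ΣP(Q2 2023)·Q(Q2 2023) = 209.40×2 + 485.90×4 + 25598.14×8 + 210.15×7 = 418.8 + 1943.6 + 204785.12 + 1471.05 = 208618.57
ΣP(Q2 2023)·Q(Q1 2023) = 209.40×2 + 485.90×3 + 25598.14×8 + 210.15×7 = 418.8 + 1457.7 + 204785.12 + 1471.05 = 208132.67
Index = 208618.57 / 208132.67 × 100 = 100.2335

100.2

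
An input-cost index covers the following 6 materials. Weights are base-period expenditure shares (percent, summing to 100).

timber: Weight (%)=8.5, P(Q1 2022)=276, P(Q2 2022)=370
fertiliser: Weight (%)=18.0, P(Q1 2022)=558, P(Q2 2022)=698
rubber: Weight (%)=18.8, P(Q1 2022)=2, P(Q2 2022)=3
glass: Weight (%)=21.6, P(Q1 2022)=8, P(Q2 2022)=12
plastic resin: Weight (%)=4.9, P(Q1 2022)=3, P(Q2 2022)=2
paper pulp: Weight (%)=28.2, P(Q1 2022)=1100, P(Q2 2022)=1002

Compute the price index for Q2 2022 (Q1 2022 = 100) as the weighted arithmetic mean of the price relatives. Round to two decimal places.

timber: 8.5 × (370/276) = 8.5 × 1.340580 = 11.3949
fertiliser: 18.0 × (698/558) = 18.0 × 1.250896 = 22.5161
rubber: 18.8 × (3/2) = 18.8 × 1.500000 = 28.2000
glass: 21.6 × (12/8) = 21.6 × 1.500000 = 32.4000
plastic resin: 4.9 × (2/3) = 4.9 × 0.666667 = 3.2667
paper pulp: 28.2 × (1002/1100) = 28.2 × 0.910909 = 25.6876
Index = Σ wᵢ·(p₁ᵢ/p₀ᵢ) = 11.3949 + 22.5161 + 28.2000 + 32.4000 + 3.2667 + 25.6876 = 123.4654

123.47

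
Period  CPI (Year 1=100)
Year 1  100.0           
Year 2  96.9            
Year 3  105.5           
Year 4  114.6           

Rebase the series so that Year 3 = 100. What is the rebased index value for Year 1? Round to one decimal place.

94.8

Rebased(Year 1) = 100.0 / 105.5 × 100 = 94.7867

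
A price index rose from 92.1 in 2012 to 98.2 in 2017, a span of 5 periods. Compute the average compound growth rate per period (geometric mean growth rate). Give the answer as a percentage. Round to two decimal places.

Growth factor = (98.2/92.1)^(1/5) = (1.066232)^(1/5) = 1.012909
Growth rate = 1.012909 − 1 = 0.012909 = 1.2909%

1.29%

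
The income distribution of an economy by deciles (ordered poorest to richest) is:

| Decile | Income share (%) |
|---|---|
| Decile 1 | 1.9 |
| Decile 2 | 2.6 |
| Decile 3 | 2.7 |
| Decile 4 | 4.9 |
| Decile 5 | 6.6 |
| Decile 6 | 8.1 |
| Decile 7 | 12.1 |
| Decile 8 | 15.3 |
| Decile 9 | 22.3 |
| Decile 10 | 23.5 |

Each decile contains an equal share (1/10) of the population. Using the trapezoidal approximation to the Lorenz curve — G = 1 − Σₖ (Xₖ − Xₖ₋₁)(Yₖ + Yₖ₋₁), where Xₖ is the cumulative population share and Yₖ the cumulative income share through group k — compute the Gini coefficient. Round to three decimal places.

Cumulative income shares Yₖ: 0.0190, 0.0450, 0.0720, 0.1210, 0.1870, 0.2680, 0.3890, 0.5420, 0.7650, 1.0000
Σ (Xₖ−Xₖ₋₁)(Yₖ+Yₖ₋₁) = (1/10)(0.0190+0.0000) + (1/10)(0.0450+0.0190) + (1/10)(0.0720+0.0450) + (1/10)(0.1210+0.0720) + (1/10)(0.1870+0.1210) + (1/10)(0.2680+0.1870) + (1/10)(0.3890+0.2680) + (1/10)(0.5420+0.3890) + (1/10)(0.7650+0.5420) + (1/10)(1.0000+0.7650)
  = 0.0019 + 0.0064 + 0.0117 + 0.0193 + 0.0308 + 0.0455 + 0.0657 + 0.0931 + 0.1307 + 0.1765 = 0.5816
G = 1 − 0.5816 = 0.4184

0.418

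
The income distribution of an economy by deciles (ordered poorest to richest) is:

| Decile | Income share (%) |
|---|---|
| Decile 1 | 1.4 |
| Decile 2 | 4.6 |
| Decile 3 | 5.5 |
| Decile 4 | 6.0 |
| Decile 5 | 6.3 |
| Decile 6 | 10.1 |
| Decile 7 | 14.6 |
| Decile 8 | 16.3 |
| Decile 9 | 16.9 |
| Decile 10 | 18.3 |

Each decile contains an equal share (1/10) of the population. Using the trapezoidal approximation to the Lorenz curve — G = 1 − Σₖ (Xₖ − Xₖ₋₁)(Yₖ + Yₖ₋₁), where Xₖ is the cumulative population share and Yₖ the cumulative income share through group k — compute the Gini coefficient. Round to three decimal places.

0.322

Cumulative income shares Yₖ: 0.0140, 0.0600, 0.1150, 0.1750, 0.2380, 0.3390, 0.4850, 0.6480, 0.8170, 1.0000
Σ (Xₖ−Xₖ₋₁)(Yₖ+Yₖ₋₁) = (1/10)(0.0140+0.0000) + (1/10)(0.0600+0.0140) + (1/10)(0.1150+0.0600) + (1/10)(0.1750+0.1150) + (1/10)(0.2380+0.1750) + (1/10)(0.3390+0.2380) + (1/10)(0.4850+0.3390) + (1/10)(0.6480+0.4850) + (1/10)(0.8170+0.6480) + (1/10)(1.0000+0.8170)
  = 0.0014 + 0.0074 + 0.0175 + 0.0290 + 0.0413 + 0.0577 + 0.0824 + 0.1133 + 0.1465 + 0.1817 = 0.6782
G = 1 − 0.6782 = 0.3218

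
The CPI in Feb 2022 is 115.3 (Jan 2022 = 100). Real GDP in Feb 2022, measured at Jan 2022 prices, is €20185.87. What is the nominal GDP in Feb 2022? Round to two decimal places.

23274.31

Nominal = Real × (Index/100) = 20185.87 × (115.3/100)
        = 20185.87 × 1.153 = 23274.3081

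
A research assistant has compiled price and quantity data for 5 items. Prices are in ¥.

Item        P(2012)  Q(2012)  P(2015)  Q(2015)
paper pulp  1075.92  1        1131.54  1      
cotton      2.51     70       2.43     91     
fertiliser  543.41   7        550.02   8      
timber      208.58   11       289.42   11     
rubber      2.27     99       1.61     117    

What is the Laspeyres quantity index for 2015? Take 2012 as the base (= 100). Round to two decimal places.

108.41

Laspeyres quantity index uses base-period prices as weights.
ΣP(2012)·Q(2015) = 1075.92×1 + 2.51×91 + 543.41×8 + 208.58×11 + 2.27×117 = 1075.92 + 228.41 + 4347.28 + 2294.38 + 265.59 = 8211.58
ΣP(2012)·Q(2012) = 1075.92×1 + 2.51×70 + 543.41×7 + 208.58×11 + 2.27×99 = 1075.92 + 175.7 + 3803.87 + 2294.38 + 224.73 = 7574.6
Index = 8211.58 / 7574.6 × 100 = 108.4094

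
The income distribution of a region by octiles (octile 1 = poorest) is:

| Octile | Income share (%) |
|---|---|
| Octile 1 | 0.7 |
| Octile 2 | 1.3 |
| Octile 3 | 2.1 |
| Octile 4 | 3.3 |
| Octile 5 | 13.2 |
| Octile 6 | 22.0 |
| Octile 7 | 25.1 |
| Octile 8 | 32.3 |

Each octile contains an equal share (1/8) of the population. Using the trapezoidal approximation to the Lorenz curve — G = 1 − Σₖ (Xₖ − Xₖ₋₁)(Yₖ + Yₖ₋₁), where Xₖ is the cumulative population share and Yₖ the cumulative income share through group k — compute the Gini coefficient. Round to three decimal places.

Cumulative income shares Yₖ: 0.0070, 0.0200, 0.0410, 0.0740, 0.2060, 0.4260, 0.6770, 1.0000
Σ (Xₖ−Xₖ₋₁)(Yₖ+Yₖ₋₁) = (1/8)(0.0070+0.0000) + (1/8)(0.0200+0.0070) + (1/8)(0.0410+0.0200) + (1/8)(0.0740+0.0410) + (1/8)(0.2060+0.0740) + (1/8)(0.4260+0.2060) + (1/8)(0.6770+0.4260) + (1/8)(1.0000+0.6770)
  = 0.0009 + 0.0034 + 0.0076 + 0.0144 + 0.0350 + 0.0790 + 0.1379 + 0.2096 = 0.4878
G = 1 − 0.4878 = 0.5122

0.512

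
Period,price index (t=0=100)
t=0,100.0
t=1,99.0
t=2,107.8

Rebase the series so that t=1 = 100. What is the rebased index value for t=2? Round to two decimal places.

Rebased(t=2) = 107.8 / 99.0 × 100 = 108.8889

108.89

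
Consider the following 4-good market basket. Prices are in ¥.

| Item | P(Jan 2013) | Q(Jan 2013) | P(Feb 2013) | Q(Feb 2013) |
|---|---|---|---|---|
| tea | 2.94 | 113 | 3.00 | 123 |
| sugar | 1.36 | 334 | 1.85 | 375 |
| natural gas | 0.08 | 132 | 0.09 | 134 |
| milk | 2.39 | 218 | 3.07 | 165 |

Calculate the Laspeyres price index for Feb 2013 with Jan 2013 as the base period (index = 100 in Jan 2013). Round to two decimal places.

Laspeyres price index uses base-period quantities as weights.
ΣP(Feb 2013)·Q(Jan 2013) = 3.00×113 + 1.85×334 + 0.09×132 + 3.07×218 = 339 + 617.9 + 11.88 + 669.26 = 1638.04
ΣP(Jan 2013)·Q(Jan 2013) = 2.94×113 + 1.36×334 + 0.08×132 + 2.39×218 = 332.22 + 454.24 + 10.56 + 521.02 = 1318.04
Index = 1638.04 / 1318.04 × 100 = 124.2785

124.28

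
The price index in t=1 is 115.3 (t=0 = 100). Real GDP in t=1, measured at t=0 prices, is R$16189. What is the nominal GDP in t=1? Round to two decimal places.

Nominal = Real × (Index/100) = 16189 × (115.3/100)
        = 16189 × 1.153 = 18665.9170

18665.92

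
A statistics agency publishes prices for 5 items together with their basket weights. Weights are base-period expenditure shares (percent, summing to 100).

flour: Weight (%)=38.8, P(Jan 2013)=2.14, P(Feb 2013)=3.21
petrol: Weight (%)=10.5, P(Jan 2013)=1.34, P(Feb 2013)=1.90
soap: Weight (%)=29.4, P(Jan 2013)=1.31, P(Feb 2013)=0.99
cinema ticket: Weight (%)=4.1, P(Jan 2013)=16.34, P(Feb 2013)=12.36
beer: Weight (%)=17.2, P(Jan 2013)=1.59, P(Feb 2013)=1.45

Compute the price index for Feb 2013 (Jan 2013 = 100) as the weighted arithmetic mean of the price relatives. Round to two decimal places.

114.09

flour: 38.8 × (3.21/2.14) = 38.8 × 1.500000 = 58.2000
petrol: 10.5 × (1.90/1.34) = 10.5 × 1.417910 = 14.8881
soap: 29.4 × (0.99/1.31) = 29.4 × 0.755725 = 22.2183
cinema ticket: 4.1 × (12.36/16.34) = 4.1 × 0.756426 = 3.1013
beer: 17.2 × (1.45/1.59) = 17.2 × 0.911950 = 15.6855
Index = Σ wᵢ·(p₁ᵢ/p₀ᵢ) = 58.2000 + 14.8881 + 22.2183 + 3.1013 + 15.6855 = 114.0933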